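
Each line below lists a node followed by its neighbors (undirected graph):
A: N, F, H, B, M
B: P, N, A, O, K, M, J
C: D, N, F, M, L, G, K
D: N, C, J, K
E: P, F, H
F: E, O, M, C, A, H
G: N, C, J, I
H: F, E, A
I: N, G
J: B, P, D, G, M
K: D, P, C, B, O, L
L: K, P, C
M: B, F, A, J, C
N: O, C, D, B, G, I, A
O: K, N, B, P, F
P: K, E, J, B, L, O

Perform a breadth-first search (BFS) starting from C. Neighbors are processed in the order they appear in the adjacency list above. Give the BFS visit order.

Visit C; enqueue D, N, F, M, L, G, K → queue [D, N, F, M, L, G, K]
Visit D; enqueue J → queue [N, F, M, L, G, K, J]
Visit N; enqueue O, B, I, A → queue [F, M, L, G, K, J, O, B, I, A]
Visit F; enqueue E, H → queue [M, L, G, K, J, O, B, I, A, E, H]
Visit M → queue [L, G, K, J, O, B, I, A, E, H]
Visit L; enqueue P → queue [G, K, J, O, B, I, A, E, H, P]
Visit G → queue [K, J, O, B, I, A, E, H, P]
Visit K → queue [J, O, B, I, A, E, H, P]
Visit J → queue [O, B, I, A, E, H, P]
Visit O → queue [B, I, A, E, H, P]
Visit B → queue [I, A, E, H, P]
Visit I → queue [A, E, H, P]
Visit A → queue [E, H, P]
Visit E → queue [H, P]
Visit H → queue [P]
Visit P → queue []

C → D → N → F → M → L → G → K → J → O → B → I → A → E → H → P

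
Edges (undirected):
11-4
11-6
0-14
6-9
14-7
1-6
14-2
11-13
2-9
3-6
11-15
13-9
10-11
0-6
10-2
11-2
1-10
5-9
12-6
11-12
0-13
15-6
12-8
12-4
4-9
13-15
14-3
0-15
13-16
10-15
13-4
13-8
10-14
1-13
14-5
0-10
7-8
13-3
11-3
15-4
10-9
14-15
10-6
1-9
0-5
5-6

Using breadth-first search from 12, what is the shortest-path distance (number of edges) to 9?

Level 0: 12
Level 1: 4, 6, 8, 11
Level 2: 0, 1, 2, 3, 5, 7, 9, 10, 13, 15
Level 3: 14, 16
9 first appears at level 2.

2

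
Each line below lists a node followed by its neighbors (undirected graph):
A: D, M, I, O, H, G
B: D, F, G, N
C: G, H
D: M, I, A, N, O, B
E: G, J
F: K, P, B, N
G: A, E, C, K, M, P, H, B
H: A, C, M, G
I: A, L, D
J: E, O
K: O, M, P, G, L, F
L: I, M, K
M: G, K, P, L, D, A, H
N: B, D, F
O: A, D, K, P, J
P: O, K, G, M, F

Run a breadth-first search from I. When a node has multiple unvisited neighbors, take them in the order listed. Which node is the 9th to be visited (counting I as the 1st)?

Visit I; enqueue A, L, D → queue [A, L, D]
Visit A; enqueue M, O, H, G → queue [L, D, M, O, H, G]
Visit L; enqueue K → queue [D, M, O, H, G, K]
Visit D; enqueue N, B → queue [M, O, H, G, K, N, B]
Visit M; enqueue P → queue [O, H, G, K, N, B, P]
Visit O; enqueue J → queue [H, G, K, N, B, P, J]
Visit H; enqueue C → queue [G, K, N, B, P, J, C]
Visit G; enqueue E → queue [K, N, B, P, J, C, E]
Visit K; enqueue F → queue [N, B, P, J, C, E, F]
Visit N → queue [B, P, J, C, E, F]
Visit B → queue [P, J, C, E, F]
Visit P → queue [J, C, E, F]
Visit J → queue [C, E, F]
Visit C → queue [E, F]
Visit E → queue [F]
Visit F → queue []

Visit order: I, A, L, D, M, O, H, G, K, N, B, P, J, C, E, F

K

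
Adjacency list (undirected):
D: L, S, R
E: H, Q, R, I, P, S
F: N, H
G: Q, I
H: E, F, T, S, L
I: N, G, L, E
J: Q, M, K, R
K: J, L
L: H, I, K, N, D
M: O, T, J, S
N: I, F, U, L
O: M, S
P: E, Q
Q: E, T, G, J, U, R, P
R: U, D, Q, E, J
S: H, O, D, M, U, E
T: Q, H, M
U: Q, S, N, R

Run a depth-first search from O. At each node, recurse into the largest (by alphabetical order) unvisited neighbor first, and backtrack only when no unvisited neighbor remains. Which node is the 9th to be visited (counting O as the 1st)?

Visit O
O → S
S → U
U → R
R → Q
Q → T
T → M
M → J
J → K
K → L
L → N
N → I
I → G
I → E
E → P
E → H
H → F
L → D

Visit order: O, S, U, R, Q, T, M, J, K, L, N, I, G, E, P, H, F, D

K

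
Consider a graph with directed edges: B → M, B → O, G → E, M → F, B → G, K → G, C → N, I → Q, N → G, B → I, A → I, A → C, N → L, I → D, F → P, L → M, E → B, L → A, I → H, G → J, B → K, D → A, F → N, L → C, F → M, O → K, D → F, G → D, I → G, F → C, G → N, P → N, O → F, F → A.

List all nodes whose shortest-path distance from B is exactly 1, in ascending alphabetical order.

G, I, K, M, O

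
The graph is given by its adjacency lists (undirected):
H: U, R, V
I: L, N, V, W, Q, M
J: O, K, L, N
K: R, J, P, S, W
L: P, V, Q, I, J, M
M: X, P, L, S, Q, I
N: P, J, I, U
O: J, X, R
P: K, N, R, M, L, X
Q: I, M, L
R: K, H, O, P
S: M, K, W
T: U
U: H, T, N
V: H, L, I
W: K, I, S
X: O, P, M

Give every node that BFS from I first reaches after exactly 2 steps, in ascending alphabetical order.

H, J, K, P, S, U, X

Level 0: I
Level 1: L, M, N, Q, V, W
Level 2: H, J, K, P, S, U, X
Level 3: O, R, T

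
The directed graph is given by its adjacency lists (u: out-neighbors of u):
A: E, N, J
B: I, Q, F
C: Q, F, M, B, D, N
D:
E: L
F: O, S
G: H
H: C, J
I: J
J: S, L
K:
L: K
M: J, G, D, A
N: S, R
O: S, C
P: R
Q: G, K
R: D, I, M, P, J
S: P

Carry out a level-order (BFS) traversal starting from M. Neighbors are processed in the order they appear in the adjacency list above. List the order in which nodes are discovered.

Visit M; enqueue J, G, D, A → queue [J, G, D, A]
Visit J; enqueue S, L → queue [G, D, A, S, L]
Visit G; enqueue H → queue [D, A, S, L, H]
Visit D → queue [A, S, L, H]
Visit A; enqueue E, N → queue [S, L, H, E, N]
Visit S; enqueue P → queue [L, H, E, N, P]
Visit L; enqueue K → queue [H, E, N, P, K]
Visit H; enqueue C → queue [E, N, P, K, C]
Visit E → queue [N, P, K, C]
Visit N; enqueue R → queue [P, K, C, R]
Visit P → queue [K, C, R]
Visit K → queue [C, R]
Visit C; enqueue Q, F, B → queue [R, Q, F, B]
Visit R; enqueue I → queue [Q, F, B, I]
Visit Q → queue [F, B, I]
Visit F; enqueue O → queue [B, I, O]
Visit B → queue [I, O]
Visit I → queue [O]
Visit O → queue []

M → J → G → D → A → S → L → H → E → N → P → K → C → R → Q → F → B → I → O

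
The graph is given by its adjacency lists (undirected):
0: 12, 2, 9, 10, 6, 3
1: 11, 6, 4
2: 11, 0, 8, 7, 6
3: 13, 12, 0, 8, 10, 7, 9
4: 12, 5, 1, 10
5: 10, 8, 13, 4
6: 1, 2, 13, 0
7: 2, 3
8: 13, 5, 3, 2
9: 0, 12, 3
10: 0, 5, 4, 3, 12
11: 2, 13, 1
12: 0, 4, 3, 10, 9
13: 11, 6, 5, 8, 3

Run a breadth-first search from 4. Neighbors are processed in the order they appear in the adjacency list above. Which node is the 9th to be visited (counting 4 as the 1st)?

8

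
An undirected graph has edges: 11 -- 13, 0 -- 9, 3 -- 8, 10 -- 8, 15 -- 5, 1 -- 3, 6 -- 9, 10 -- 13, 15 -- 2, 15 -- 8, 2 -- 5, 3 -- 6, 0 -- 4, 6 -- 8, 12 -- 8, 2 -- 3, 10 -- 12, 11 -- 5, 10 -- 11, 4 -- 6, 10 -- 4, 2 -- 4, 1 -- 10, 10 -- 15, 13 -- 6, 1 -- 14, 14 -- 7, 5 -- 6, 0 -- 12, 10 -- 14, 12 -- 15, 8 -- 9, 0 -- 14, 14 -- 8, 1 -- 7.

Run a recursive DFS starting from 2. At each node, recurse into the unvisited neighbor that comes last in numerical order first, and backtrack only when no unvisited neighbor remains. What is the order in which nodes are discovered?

2, 15, 12, 10, 14, 8, 9, 6, 13, 11, 5, 4, 0, 3, 1, 7

Visit 2
2 → 15
15 → 12
12 → 10
10 → 14
14 → 8
8 → 9
9 → 6
6 → 13
13 → 11
11 → 5
6 → 4
4 → 0
6 → 3
3 → 1
1 → 7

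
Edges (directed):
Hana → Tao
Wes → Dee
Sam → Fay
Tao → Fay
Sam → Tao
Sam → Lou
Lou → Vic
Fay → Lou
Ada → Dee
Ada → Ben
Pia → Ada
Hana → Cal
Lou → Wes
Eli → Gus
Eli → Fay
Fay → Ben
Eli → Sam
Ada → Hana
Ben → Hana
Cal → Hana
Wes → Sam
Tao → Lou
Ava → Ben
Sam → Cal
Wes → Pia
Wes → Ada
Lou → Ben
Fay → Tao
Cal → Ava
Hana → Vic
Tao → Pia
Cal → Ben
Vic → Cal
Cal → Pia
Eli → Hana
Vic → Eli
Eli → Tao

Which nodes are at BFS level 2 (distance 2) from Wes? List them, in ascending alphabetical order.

Level 0: Wes
Level 1: Ada, Dee, Pia, Sam
Level 2: Ben, Cal, Fay, Hana, Lou, Tao
Level 3: Ava, Vic
Level 4: Eli
Level 5: Gus

Ben, Cal, Fay, Hana, Lou, Tao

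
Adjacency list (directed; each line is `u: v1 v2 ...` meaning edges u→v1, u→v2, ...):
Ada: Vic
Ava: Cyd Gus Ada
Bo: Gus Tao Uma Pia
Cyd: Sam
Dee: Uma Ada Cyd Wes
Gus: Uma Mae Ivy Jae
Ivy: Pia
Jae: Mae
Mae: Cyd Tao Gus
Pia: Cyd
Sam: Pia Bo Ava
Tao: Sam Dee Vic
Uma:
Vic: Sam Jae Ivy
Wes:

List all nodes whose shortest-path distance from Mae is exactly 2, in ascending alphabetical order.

Dee, Ivy, Jae, Sam, Uma, Vic

Level 0: Mae
Level 1: Cyd, Gus, Tao
Level 2: Dee, Ivy, Jae, Sam, Uma, Vic
Level 3: Ada, Ava, Bo, Pia, Wes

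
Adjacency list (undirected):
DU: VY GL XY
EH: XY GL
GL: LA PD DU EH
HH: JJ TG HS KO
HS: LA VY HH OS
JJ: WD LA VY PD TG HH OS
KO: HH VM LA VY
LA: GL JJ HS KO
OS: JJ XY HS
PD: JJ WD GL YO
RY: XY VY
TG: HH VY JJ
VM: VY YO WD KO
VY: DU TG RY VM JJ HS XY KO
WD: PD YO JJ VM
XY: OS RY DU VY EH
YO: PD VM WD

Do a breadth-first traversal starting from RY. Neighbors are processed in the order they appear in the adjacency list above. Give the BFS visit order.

RY -> XY -> VY -> OS -> DU -> EH -> TG -> VM -> JJ -> HS -> KO -> GL -> HH -> YO -> WD -> LA -> PD

Visit RY; enqueue XY, VY → queue [XY, VY]
Visit XY; enqueue OS, DU, EH → queue [VY, OS, DU, EH]
Visit VY; enqueue TG, VM, JJ, HS, KO → queue [OS, DU, EH, TG, VM, JJ, HS, KO]
Visit OS → queue [DU, EH, TG, VM, JJ, HS, KO]
Visit DU; enqueue GL → queue [EH, TG, VM, JJ, HS, KO, GL]
Visit EH → queue [TG, VM, JJ, HS, KO, GL]
Visit TG; enqueue HH → queue [VM, JJ, HS, KO, GL, HH]
Visit VM; enqueue YO, WD → queue [JJ, HS, KO, GL, HH, YO, WD]
Visit JJ; enqueue LA, PD → queue [HS, KO, GL, HH, YO, WD, LA, PD]
Visit HS → queue [KO, GL, HH, YO, WD, LA, PD]
Visit KO → queue [GL, HH, YO, WD, LA, PD]
Visit GL → queue [HH, YO, WD, LA, PD]
Visit HH → queue [YO, WD, LA, PD]
Visit YO → queue [WD, LA, PD]
Visit WD → queue [LA, PD]
Visit LA → queue [PD]
Visit PD → queue []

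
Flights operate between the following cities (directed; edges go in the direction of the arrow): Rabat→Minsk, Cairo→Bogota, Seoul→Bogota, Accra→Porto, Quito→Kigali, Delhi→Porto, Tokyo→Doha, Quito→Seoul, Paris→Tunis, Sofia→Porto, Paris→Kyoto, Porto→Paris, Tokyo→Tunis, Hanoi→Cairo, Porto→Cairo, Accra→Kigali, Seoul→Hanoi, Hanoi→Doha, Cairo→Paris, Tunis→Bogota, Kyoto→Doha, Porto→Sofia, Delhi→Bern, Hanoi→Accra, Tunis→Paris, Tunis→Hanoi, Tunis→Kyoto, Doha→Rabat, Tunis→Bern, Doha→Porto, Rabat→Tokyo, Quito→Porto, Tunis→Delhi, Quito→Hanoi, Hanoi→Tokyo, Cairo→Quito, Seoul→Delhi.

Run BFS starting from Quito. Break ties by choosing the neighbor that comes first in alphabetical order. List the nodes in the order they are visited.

Visit Quito; enqueue Hanoi, Kigali, Porto, Seoul → queue [Hanoi, Kigali, Porto, Seoul]
Visit Hanoi; enqueue Accra, Cairo, Doha, Tokyo → queue [Kigali, Porto, Seoul, Accra, Cairo, Doha, Tokyo]
Visit Kigali → queue [Porto, Seoul, Accra, Cairo, Doha, Tokyo]
Visit Porto; enqueue Paris, Sofia → queue [Seoul, Accra, Cairo, Doha, Tokyo, Paris, Sofia]
Visit Seoul; enqueue Bogota, Delhi → queue [Accra, Cairo, Doha, Tokyo, Paris, Sofia, Bogota, Delhi]
Visit Accra → queue [Cairo, Doha, Tokyo, Paris, Sofia, Bogota, Delhi]
Visit Cairo → queue [Doha, Tokyo, Paris, Sofia, Bogota, Delhi]
Visit Doha; enqueue Rabat → queue [Tokyo, Paris, Sofia, Bogota, Delhi, Rabat]
Visit Tokyo; enqueue Tunis → queue [Paris, Sofia, Bogota, Delhi, Rabat, Tunis]
Visit Paris; enqueue Kyoto → queue [Sofia, Bogota, Delhi, Rabat, Tunis, Kyoto]
Visit Sofia → queue [Bogota, Delhi, Rabat, Tunis, Kyoto]
Visit Bogota → queue [Delhi, Rabat, Tunis, Kyoto]
Visit Delhi; enqueue Bern → queue [Rabat, Tunis, Kyoto, Bern]
Visit Rabat; enqueue Minsk → queue [Tunis, Kyoto, Bern, Minsk]
Visit Tunis → queue [Kyoto, Bern, Minsk]
Visit Kyoto → queue [Bern, Minsk]
Visit Bern → queue [Minsk]
Visit Minsk → queue []

Quito -> Hanoi -> Kigali -> Porto -> Seoul -> Accra -> Cairo -> Doha -> Tokyo -> Paris -> Sofia -> Bogota -> Delhi -> Rabat -> Tunis -> Kyoto -> Bern -> Minsk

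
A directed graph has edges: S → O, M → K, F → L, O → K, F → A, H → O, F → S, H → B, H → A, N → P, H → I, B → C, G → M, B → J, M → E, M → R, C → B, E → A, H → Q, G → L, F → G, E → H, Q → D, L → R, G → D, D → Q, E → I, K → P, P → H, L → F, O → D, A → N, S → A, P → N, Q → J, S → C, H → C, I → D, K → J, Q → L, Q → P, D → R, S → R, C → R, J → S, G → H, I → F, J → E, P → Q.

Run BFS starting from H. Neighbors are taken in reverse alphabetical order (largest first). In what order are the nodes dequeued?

Visit H; enqueue Q, O, I, C, B, A → queue [Q, O, I, C, B, A]
Visit Q; enqueue P, L, J, D → queue [O, I, C, B, A, P, L, J, D]
Visit O; enqueue K → queue [I, C, B, A, P, L, J, D, K]
Visit I; enqueue F → queue [C, B, A, P, L, J, D, K, F]
Visit C; enqueue R → queue [B, A, P, L, J, D, K, F, R]
Visit B → queue [A, P, L, J, D, K, F, R]
Visit A; enqueue N → queue [P, L, J, D, K, F, R, N]
Visit P → queue [L, J, D, K, F, R, N]
Visit L → queue [J, D, K, F, R, N]
Visit J; enqueue S, E → queue [D, K, F, R, N, S, E]
Visit D → queue [K, F, R, N, S, E]
Visit K → queue [F, R, N, S, E]
Visit F; enqueue G → queue [R, N, S, E, G]
Visit R → queue [N, S, E, G]
Visit N → queue [S, E, G]
Visit S → queue [E, G]
Visit E → queue [G]
Visit G; enqueue M → queue [M]
Visit M → queue []

H, Q, O, I, C, B, A, P, L, J, D, K, F, R, N, S, E, G, M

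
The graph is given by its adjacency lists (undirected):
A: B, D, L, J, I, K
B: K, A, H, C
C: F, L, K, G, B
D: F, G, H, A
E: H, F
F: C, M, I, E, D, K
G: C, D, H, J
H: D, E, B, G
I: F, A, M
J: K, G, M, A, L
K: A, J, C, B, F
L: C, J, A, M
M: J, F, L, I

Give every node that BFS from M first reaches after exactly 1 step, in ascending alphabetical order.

F, I, J, L

Level 0: M
Level 1: F, I, J, L
Level 2: A, C, D, E, G, K
Level 3: B, H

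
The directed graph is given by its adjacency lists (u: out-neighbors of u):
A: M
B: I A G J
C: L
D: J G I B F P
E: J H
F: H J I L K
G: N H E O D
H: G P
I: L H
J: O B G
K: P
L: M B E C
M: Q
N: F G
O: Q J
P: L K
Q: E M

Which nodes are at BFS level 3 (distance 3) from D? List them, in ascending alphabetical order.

Level 0: D
Level 1: B, F, G, I, J, P
Level 2: A, E, H, K, L, N, O
Level 3: C, M, Q

C, M, Q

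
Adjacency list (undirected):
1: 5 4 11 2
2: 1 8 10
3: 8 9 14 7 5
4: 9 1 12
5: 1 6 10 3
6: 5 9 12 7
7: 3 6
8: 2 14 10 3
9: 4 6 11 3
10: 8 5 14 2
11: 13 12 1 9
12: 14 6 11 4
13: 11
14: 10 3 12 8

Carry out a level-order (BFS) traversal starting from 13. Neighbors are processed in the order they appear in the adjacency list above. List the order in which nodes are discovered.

Visit 13; enqueue 11 → queue [11]
Visit 11; enqueue 12, 1, 9 → queue [12, 1, 9]
Visit 12; enqueue 14, 6, 4 → queue [1, 9, 14, 6, 4]
Visit 1; enqueue 5, 2 → queue [9, 14, 6, 4, 5, 2]
Visit 9; enqueue 3 → queue [14, 6, 4, 5, 2, 3]
Visit 14; enqueue 10, 8 → queue [6, 4, 5, 2, 3, 10, 8]
Visit 6; enqueue 7 → queue [4, 5, 2, 3, 10, 8, 7]
Visit 4 → queue [5, 2, 3, 10, 8, 7]
Visit 5 → queue [2, 3, 10, 8, 7]
Visit 2 → queue [3, 10, 8, 7]
Visit 3 → queue [10, 8, 7]
Visit 10 → queue [8, 7]
Visit 8 → queue [7]
Visit 7 → queue []

13 11 12 1 9 14 6 4 5 2 3 10 8 7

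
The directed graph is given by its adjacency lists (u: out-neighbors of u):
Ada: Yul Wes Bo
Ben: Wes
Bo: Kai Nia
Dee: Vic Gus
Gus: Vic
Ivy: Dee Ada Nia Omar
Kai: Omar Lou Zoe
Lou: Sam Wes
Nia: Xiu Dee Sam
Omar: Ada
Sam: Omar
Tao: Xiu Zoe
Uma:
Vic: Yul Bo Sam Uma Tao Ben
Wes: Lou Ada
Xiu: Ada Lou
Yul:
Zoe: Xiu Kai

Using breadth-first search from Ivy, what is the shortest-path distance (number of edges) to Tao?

Level 0: Ivy
Level 1: Ada, Dee, Nia, Omar
Level 2: Bo, Gus, Sam, Vic, Wes, Xiu, Yul
Level 3: Ben, Kai, Lou, Tao, Uma
Level 4: Zoe
Tao first appears at level 3.

3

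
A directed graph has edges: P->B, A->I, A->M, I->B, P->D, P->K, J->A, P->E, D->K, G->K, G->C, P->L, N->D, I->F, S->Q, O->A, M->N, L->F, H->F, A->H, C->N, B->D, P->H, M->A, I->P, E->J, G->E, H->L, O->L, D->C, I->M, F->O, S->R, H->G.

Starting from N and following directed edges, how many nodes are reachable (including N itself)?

4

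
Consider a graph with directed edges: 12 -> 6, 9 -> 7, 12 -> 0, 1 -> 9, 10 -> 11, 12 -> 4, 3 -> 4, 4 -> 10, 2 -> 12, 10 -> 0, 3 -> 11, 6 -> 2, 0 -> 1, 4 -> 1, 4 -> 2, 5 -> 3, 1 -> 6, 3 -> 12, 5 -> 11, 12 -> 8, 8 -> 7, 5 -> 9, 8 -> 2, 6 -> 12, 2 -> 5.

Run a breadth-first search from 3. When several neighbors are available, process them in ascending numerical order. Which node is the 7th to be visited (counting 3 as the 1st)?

10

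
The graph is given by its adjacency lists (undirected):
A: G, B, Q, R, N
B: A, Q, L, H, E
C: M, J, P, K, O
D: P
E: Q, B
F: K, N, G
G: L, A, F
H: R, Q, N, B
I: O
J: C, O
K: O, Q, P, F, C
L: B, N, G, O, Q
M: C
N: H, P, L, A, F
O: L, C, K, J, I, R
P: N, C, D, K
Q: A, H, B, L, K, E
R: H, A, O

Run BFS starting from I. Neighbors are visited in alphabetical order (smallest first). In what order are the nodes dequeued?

Visit I; enqueue O → queue [O]
Visit O; enqueue C, J, K, L, R → queue [C, J, K, L, R]
Visit C; enqueue M, P → queue [J, K, L, R, M, P]
Visit J → queue [K, L, R, M, P]
Visit K; enqueue F, Q → queue [L, R, M, P, F, Q]
Visit L; enqueue B, G, N → queue [R, M, P, F, Q, B, G, N]
Visit R; enqueue A, H → queue [M, P, F, Q, B, G, N, A, H]
Visit M → queue [P, F, Q, B, G, N, A, H]
Visit P; enqueue D → queue [F, Q, B, G, N, A, H, D]
Visit F → queue [Q, B, G, N, A, H, D]
Visit Q; enqueue E → queue [B, G, N, A, H, D, E]
Visit B → queue [G, N, A, H, D, E]
Visit G → queue [N, A, H, D, E]
Visit N → queue [A, H, D, E]
Visit A → queue [H, D, E]
Visit H → queue [D, E]
Visit D → queue [E]
Visit E → queue []

I -> O -> C -> J -> K -> L -> R -> M -> P -> F -> Q -> B -> G -> N -> A -> H -> D -> E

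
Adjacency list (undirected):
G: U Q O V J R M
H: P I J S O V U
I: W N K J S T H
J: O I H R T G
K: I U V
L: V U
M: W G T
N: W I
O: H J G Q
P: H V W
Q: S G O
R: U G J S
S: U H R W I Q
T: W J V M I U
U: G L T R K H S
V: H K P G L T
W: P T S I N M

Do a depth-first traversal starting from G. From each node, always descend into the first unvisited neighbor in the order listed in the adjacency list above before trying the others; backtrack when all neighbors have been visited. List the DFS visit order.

G → U → L → V → H → P → W → T → J → O → Q → S → R → I → N → K → M

Visit G
G → U
U → L
L → V
V → H
H → P
P → W
W → T
T → J
J → O
O → Q
Q → S
S → R
S → I
I → N
I → K
T → M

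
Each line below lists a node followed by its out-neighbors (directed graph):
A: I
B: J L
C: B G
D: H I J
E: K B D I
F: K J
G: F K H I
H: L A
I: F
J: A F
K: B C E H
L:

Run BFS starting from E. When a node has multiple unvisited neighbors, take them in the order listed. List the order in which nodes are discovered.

Visit E; enqueue K, B, D, I → queue [K, B, D, I]
Visit K; enqueue C, H → queue [B, D, I, C, H]
Visit B; enqueue J, L → queue [D, I, C, H, J, L]
Visit D → queue [I, C, H, J, L]
Visit I; enqueue F → queue [C, H, J, L, F]
Visit C; enqueue G → queue [H, J, L, F, G]
Visit H; enqueue A → queue [J, L, F, G, A]
Visit J → queue [L, F, G, A]
Visit L → queue [F, G, A]
Visit F → queue [G, A]
Visit G → queue [A]
Visit A → queue []

E K B D I C H J L F G A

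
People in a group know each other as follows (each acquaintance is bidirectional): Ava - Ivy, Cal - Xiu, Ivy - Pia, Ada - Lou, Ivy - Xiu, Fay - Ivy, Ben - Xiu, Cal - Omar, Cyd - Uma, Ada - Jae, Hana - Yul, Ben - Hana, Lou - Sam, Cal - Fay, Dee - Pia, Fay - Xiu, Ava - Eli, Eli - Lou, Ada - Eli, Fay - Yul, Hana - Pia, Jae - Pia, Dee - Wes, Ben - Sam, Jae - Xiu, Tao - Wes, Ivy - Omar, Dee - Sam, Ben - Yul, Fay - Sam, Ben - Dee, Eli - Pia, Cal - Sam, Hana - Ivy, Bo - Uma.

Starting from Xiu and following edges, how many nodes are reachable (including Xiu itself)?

18

BFS from Xiu visits: Xiu, Ben, Cal, Fay, Ivy, Jae, Dee, Hana, Sam, Yul, Omar, Ava, Pia, Ada, Wes, Lou, Eli, Tao
Reachable nodes: 18 of 21 total.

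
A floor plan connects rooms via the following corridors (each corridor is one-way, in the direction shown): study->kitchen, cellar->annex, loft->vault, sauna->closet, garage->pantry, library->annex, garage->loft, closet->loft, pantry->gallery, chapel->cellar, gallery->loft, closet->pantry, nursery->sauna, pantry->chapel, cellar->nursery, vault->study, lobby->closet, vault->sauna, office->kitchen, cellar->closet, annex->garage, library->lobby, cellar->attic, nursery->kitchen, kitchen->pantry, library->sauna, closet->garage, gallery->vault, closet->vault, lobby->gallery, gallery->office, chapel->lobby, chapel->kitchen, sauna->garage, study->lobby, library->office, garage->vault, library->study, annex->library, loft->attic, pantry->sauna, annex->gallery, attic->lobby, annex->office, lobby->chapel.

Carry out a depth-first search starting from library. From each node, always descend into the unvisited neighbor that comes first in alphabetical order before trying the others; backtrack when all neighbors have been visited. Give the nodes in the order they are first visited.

Visit library
library → annex
annex → gallery
gallery → loft
loft → attic
attic → lobby
lobby → chapel
chapel → cellar
cellar → closet
closet → garage
garage → pantry
pantry → sauna
garage → vault
vault → study
study → kitchen
cellar → nursery
gallery → office

library annex gallery loft attic lobby chapel cellar closet garage pantry sauna vault study kitchen nursery office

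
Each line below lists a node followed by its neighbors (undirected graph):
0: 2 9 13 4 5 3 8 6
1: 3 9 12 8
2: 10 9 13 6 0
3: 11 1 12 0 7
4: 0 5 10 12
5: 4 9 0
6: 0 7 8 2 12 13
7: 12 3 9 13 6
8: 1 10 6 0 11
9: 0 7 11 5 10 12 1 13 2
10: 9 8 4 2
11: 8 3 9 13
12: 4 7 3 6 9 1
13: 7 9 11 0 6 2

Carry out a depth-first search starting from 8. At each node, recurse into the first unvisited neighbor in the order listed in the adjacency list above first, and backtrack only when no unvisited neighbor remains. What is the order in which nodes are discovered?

8, 1, 3, 11, 9, 0, 2, 10, 4, 5, 12, 7, 13, 6

Visit 8
8 → 1
1 → 3
3 → 11
11 → 9
9 → 0
0 → 2
2 → 10
10 → 4
4 → 5
4 → 12
12 → 7
7 → 13
13 → 6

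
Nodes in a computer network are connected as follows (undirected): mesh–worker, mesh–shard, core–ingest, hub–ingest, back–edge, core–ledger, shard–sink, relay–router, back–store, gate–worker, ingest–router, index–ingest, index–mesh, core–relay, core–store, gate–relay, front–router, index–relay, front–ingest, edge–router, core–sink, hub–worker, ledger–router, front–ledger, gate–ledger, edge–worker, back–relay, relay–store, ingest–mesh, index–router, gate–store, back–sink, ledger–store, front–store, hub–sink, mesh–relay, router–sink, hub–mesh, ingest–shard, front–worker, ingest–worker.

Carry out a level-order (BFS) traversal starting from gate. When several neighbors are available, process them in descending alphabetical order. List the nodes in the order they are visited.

gate → worker → store → relay → ledger → mesh → ingest → hub → front → edge → core → back → router → index → shard → sink

Visit gate; enqueue worker, store, relay, ledger → queue [worker, store, relay, ledger]
Visit worker; enqueue mesh, ingest, hub, front, edge → queue [store, relay, ledger, mesh, ingest, hub, front, edge]
Visit store; enqueue core, back → queue [relay, ledger, mesh, ingest, hub, front, edge, core, back]
Visit relay; enqueue router, index → queue [ledger, mesh, ingest, hub, front, edge, core, back, router, index]
Visit ledger → queue [mesh, ingest, hub, front, edge, core, back, router, index]
Visit mesh; enqueue shard → queue [ingest, hub, front, edge, core, back, router, index, shard]
Visit ingest → queue [hub, front, edge, core, back, router, index, shard]
Visit hub; enqueue sink → queue [front, edge, core, back, router, index, shard, sink]
Visit front → queue [edge, core, back, router, index, shard, sink]
Visit edge → queue [core, back, router, index, shard, sink]
Visit core → queue [back, router, index, shard, sink]
Visit back → queue [router, index, shard, sink]
Visit router → queue [index, shard, sink]
Visit index → queue [shard, sink]
Visit shard → queue [sink]
Visit sink → queue []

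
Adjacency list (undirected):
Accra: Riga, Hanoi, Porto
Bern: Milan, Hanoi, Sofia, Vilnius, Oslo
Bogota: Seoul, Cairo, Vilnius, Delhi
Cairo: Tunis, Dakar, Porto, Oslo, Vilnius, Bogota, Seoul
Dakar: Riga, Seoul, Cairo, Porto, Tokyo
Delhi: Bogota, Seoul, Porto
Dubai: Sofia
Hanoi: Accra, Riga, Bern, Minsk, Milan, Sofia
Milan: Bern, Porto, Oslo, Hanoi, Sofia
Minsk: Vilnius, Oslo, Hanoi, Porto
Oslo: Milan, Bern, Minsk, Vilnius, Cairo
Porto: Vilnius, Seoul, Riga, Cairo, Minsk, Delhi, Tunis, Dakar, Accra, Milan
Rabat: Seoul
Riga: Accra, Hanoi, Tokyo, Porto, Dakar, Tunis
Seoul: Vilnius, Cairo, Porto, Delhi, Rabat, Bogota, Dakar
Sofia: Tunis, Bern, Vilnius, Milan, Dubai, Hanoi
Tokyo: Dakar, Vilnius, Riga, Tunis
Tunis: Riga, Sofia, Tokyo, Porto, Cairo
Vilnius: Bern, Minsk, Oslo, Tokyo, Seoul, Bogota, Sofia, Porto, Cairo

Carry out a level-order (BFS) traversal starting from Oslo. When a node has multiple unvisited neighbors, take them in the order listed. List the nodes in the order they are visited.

Oslo Milan Bern Minsk Vilnius Cairo Porto Hanoi Sofia Tokyo Seoul Bogota Tunis Dakar Riga Delhi Accra Dubai Rabat

Visit Oslo; enqueue Milan, Bern, Minsk, Vilnius, Cairo → queue [Milan, Bern, Minsk, Vilnius, Cairo]
Visit Milan; enqueue Porto, Hanoi, Sofia → queue [Bern, Minsk, Vilnius, Cairo, Porto, Hanoi, Sofia]
Visit Bern → queue [Minsk, Vilnius, Cairo, Porto, Hanoi, Sofia]
Visit Minsk → queue [Vilnius, Cairo, Porto, Hanoi, Sofia]
Visit Vilnius; enqueue Tokyo, Seoul, Bogota → queue [Cairo, Porto, Hanoi, Sofia, Tokyo, Seoul, Bogota]
Visit Cairo; enqueue Tunis, Dakar → queue [Porto, Hanoi, Sofia, Tokyo, Seoul, Bogota, Tunis, Dakar]
Visit Porto; enqueue Riga, Delhi, Accra → queue [Hanoi, Sofia, Tokyo, Seoul, Bogota, Tunis, Dakar, Riga, Delhi, Accra]
Visit Hanoi → queue [Sofia, Tokyo, Seoul, Bogota, Tunis, Dakar, Riga, Delhi, Accra]
Visit Sofia; enqueue Dubai → queue [Tokyo, Seoul, Bogota, Tunis, Dakar, Riga, Delhi, Accra, Dubai]
Visit Tokyo → queue [Seoul, Bogota, Tunis, Dakar, Riga, Delhi, Accra, Dubai]
Visit Seoul; enqueue Rabat → queue [Bogota, Tunis, Dakar, Riga, Delhi, Accra, Dubai, Rabat]
Visit Bogota → queue [Tunis, Dakar, Riga, Delhi, Accra, Dubai, Rabat]
Visit Tunis → queue [Dakar, Riga, Delhi, Accra, Dubai, Rabat]
Visit Dakar → queue [Riga, Delhi, Accra, Dubai, Rabat]
Visit Riga → queue [Delhi, Accra, Dubai, Rabat]
Visit Delhi → queue [Accra, Dubai, Rabat]
Visit Accra → queue [Dubai, Rabat]
Visit Dubai → queue [Rabat]
Visit Rabat → queue []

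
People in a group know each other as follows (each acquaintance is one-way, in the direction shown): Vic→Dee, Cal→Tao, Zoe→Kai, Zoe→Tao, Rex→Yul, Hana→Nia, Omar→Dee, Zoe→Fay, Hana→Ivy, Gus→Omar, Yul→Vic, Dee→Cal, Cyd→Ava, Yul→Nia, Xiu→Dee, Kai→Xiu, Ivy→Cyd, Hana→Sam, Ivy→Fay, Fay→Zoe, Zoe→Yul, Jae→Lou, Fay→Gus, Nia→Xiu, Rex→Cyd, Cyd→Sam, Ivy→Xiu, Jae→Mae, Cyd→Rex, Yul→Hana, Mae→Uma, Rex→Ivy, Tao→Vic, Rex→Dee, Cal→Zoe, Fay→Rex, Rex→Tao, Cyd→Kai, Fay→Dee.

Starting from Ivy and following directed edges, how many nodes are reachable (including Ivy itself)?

18

BFS from Ivy visits: Ivy, Xiu, Fay, Cyd, Dee, Zoe, Rex, Gus, Sam, Kai, Ava, Cal, Yul, Tao, Omar, Vic, Nia, Hana
Reachable nodes: 18 of 22 total.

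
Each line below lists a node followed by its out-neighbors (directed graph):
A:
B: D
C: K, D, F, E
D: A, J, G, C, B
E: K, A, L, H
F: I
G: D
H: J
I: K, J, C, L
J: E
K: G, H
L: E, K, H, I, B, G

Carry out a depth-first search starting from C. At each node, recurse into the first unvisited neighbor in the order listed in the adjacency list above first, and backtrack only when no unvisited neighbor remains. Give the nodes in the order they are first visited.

Visit C
C → K
K → G
G → D
D → A
D → J
J → E
E → L
L → H
L → I
L → B
C → F

C, K, G, D, A, J, E, L, H, I, B, F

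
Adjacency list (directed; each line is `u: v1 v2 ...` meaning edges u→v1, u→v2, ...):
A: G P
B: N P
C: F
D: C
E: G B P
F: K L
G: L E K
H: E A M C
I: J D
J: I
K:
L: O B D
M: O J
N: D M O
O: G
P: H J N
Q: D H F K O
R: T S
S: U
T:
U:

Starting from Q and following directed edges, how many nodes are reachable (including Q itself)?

BFS from Q visits: Q, O, K, H, F, D, G, M, E, C, A, L, J, P, B, I, N
Reachable nodes: 17 of 21 total.

17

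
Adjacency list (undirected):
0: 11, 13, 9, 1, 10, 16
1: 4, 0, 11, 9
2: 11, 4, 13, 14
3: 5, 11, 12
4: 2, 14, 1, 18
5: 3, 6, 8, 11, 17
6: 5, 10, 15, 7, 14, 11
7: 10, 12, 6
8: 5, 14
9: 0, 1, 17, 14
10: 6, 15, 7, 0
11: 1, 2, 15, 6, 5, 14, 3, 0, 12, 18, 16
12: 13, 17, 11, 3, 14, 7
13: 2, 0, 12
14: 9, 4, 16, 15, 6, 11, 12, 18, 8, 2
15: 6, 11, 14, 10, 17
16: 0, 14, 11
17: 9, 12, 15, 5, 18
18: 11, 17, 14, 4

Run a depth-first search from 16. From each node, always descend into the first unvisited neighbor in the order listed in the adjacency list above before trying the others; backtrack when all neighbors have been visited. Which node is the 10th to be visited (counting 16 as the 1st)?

9

Visit 16
16 → 0
0 → 11
11 → 1
1 → 4
4 → 2
2 → 13
13 → 12
12 → 17
17 → 9
9 → 14
14 → 15
15 → 6
6 → 5
5 → 3
5 → 8
6 → 10
10 → 7
14 → 18

Visit order: 16, 0, 11, 1, 4, 2, 13, 12, 17, 9, 14, 15, 6, 5, 3, 8, 10, 7, 18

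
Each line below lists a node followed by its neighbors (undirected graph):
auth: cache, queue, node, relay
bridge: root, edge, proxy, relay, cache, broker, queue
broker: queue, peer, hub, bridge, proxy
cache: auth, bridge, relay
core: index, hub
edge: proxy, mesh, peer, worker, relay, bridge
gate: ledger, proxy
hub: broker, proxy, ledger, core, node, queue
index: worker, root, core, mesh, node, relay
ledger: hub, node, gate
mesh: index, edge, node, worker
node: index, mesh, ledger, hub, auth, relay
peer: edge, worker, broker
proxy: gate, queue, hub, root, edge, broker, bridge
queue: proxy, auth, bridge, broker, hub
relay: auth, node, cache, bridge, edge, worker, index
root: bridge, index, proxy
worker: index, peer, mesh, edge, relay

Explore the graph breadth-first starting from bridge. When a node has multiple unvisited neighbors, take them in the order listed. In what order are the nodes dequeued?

Visit bridge; enqueue root, edge, proxy, relay, cache, broker, queue → queue [root, edge, proxy, relay, cache, broker, queue]
Visit root; enqueue index → queue [edge, proxy, relay, cache, broker, queue, index]
Visit edge; enqueue mesh, peer, worker → queue [proxy, relay, cache, broker, queue, index, mesh, peer, worker]
Visit proxy; enqueue gate, hub → queue [relay, cache, broker, queue, index, mesh, peer, worker, gate, hub]
Visit relay; enqueue auth, node → queue [cache, broker, queue, index, mesh, peer, worker, gate, hub, auth, node]
Visit cache → queue [broker, queue, index, mesh, peer, worker, gate, hub, auth, node]
Visit broker → queue [queue, index, mesh, peer, worker, gate, hub, auth, node]
Visit queue → queue [index, mesh, peer, worker, gate, hub, auth, node]
Visit index; enqueue core → queue [mesh, peer, worker, gate, hub, auth, node, core]
Visit mesh → queue [peer, worker, gate, hub, auth, node, core]
Visit peer → queue [worker, gate, hub, auth, node, core]
Visit worker → queue [gate, hub, auth, node, core]
Visit gate; enqueue ledger → queue [hub, auth, node, core, ledger]
Visit hub → queue [auth, node, core, ledger]
Visit auth → queue [node, core, ledger]
Visit node → queue [core, ledger]
Visit core → queue [ledger]
Visit ledger → queue []

bridge, root, edge, proxy, relay, cache, broker, queue, index, mesh, peer, worker, gate, hub, auth, node, core, ledger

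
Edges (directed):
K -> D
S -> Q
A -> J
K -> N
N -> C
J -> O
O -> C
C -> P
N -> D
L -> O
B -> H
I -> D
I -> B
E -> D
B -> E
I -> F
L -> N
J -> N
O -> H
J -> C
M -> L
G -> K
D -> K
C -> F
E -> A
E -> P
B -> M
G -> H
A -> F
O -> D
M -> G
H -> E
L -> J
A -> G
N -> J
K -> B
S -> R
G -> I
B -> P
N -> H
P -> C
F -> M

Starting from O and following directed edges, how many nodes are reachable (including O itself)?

BFS from O visits: O, C, D, H, F, P, K, E, M, B, N, A, G, L, J, I
Reachable nodes: 16 of 19 total.

16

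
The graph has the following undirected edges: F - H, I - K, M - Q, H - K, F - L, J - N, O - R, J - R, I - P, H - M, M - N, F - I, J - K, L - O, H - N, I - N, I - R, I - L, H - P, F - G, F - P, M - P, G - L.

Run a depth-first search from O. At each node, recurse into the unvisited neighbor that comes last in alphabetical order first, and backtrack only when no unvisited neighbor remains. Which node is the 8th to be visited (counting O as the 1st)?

Visit O
O → R
R → J
J → N
N → M
M → Q
M → P
P → I
I → L
L → G
G → F
F → H
H → K

Visit order: O, R, J, N, M, Q, P, I, L, G, F, H, K

I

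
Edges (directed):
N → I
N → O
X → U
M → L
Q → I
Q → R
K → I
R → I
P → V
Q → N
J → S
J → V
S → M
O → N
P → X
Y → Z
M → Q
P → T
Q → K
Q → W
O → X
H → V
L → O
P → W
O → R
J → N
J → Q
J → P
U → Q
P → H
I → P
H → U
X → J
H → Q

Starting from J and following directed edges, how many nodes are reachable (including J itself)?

BFS from J visits: J, N, P, Q, S, V, I, O, H, T, W, X, K, R, M, U, L
Reachable nodes: 17 of 19 total.

17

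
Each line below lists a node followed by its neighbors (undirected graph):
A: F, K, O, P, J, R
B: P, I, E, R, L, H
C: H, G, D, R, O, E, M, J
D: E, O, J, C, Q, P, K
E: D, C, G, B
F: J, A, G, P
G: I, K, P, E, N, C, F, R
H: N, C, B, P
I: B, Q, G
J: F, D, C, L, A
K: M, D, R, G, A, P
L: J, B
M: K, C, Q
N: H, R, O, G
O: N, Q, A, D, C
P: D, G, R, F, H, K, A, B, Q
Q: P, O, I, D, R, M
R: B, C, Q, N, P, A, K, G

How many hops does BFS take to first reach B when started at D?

Level 0: D
Level 1: C, E, J, K, O, P, Q
Level 2: A, B, F, G, H, I, L, M, N, R
B first appears at level 2.

2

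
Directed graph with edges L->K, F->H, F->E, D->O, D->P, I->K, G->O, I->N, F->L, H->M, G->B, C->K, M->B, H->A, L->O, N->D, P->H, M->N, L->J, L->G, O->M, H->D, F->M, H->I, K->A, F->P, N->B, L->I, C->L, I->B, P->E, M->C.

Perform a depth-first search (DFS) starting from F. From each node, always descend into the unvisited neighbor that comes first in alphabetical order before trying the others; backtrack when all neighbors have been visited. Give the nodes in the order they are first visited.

F E H A D O M B C K L G I N J P

Visit F
F → E
F → H
H → A
H → D
D → O
O → M
M → B
M → C
C → K
C → L
L → G
L → I
I → N
L → J
D → P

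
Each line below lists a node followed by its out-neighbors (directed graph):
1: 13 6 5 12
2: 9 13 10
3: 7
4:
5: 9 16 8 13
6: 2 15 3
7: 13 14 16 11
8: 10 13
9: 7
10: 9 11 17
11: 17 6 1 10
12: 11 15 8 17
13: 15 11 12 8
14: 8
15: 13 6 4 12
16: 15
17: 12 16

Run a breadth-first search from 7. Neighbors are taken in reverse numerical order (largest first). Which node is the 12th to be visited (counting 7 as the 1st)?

1

Visit 7; enqueue 16, 14, 13, 11 → queue [16, 14, 13, 11]
Visit 16; enqueue 15 → queue [14, 13, 11, 15]
Visit 14; enqueue 8 → queue [13, 11, 15, 8]
Visit 13; enqueue 12 → queue [11, 15, 8, 12]
Visit 11; enqueue 17, 10, 6, 1 → queue [15, 8, 12, 17, 10, 6, 1]
Visit 15; enqueue 4 → queue [8, 12, 17, 10, 6, 1, 4]
Visit 8 → queue [12, 17, 10, 6, 1, 4]
Visit 12 → queue [17, 10, 6, 1, 4]
Visit 17 → queue [10, 6, 1, 4]
Visit 10; enqueue 9 → queue [6, 1, 4, 9]
Visit 6; enqueue 3, 2 → queue [1, 4, 9, 3, 2]
Visit 1; enqueue 5 → queue [4, 9, 3, 2, 5]
Visit 4 → queue [9, 3, 2, 5]
Visit 9 → queue [3, 2, 5]
Visit 3 → queue [2, 5]
Visit 2 → queue [5]
Visit 5 → queue []

Visit order: 7, 16, 14, 13, 11, 15, 8, 12, 17, 10, 6, 1, 4, 9, 3, 2, 5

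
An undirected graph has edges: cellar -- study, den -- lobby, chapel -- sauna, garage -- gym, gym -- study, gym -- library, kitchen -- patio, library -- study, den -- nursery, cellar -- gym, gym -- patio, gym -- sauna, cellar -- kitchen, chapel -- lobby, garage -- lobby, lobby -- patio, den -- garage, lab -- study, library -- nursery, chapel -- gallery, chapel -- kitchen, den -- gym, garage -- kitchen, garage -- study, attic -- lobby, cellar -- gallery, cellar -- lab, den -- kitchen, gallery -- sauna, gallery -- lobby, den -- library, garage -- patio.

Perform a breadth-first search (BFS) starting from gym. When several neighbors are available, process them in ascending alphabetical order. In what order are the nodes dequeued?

gym, cellar, den, garage, library, patio, sauna, study, gallery, kitchen, lab, lobby, nursery, chapel, attic

Visit gym; enqueue cellar, den, garage, library, patio, sauna, study → queue [cellar, den, garage, library, patio, sauna, study]
Visit cellar; enqueue gallery, kitchen, lab → queue [den, garage, library, patio, sauna, study, gallery, kitchen, lab]
Visit den; enqueue lobby, nursery → queue [garage, library, patio, sauna, study, gallery, kitchen, lab, lobby, nursery]
Visit garage → queue [library, patio, sauna, study, gallery, kitchen, lab, lobby, nursery]
Visit library → queue [patio, sauna, study, gallery, kitchen, lab, lobby, nursery]
Visit patio → queue [sauna, study, gallery, kitchen, lab, lobby, nursery]
Visit sauna; enqueue chapel → queue [study, gallery, kitchen, lab, lobby, nursery, chapel]
Visit study → queue [gallery, kitchen, lab, lobby, nursery, chapel]
Visit gallery → queue [kitchen, lab, lobby, nursery, chapel]
Visit kitchen → queue [lab, lobby, nursery, chapel]
Visit lab → queue [lobby, nursery, chapel]
Visit lobby; enqueue attic → queue [nursery, chapel, attic]
Visit nursery → queue [chapel, attic]
Visit chapel → queue [attic]
Visit attic → queue []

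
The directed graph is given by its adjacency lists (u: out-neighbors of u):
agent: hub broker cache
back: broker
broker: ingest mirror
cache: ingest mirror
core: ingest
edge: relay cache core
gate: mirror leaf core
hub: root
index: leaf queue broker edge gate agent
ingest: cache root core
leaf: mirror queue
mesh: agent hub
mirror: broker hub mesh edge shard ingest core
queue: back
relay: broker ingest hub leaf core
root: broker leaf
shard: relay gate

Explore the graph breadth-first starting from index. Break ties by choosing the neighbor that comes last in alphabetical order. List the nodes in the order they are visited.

Visit index; enqueue queue, leaf, gate, edge, broker, agent → queue [queue, leaf, gate, edge, broker, agent]
Visit queue; enqueue back → queue [leaf, gate, edge, broker, agent, back]
Visit leaf; enqueue mirror → queue [gate, edge, broker, agent, back, mirror]
Visit gate; enqueue core → queue [edge, broker, agent, back, mirror, core]
Visit edge; enqueue relay, cache → queue [broker, agent, back, mirror, core, relay, cache]
Visit broker; enqueue ingest → queue [agent, back, mirror, core, relay, cache, ingest]
Visit agent; enqueue hub → queue [back, mirror, core, relay, cache, ingest, hub]
Visit back → queue [mirror, core, relay, cache, ingest, hub]
Visit mirror; enqueue shard, mesh → queue [core, relay, cache, ingest, hub, shard, mesh]
Visit core → queue [relay, cache, ingest, hub, shard, mesh]
Visit relay → queue [cache, ingest, hub, shard, mesh]
Visit cache → queue [ingest, hub, shard, mesh]
Visit ingest; enqueue root → queue [hub, shard, mesh, root]
Visit hub → queue [shard, mesh, root]
Visit shard → queue [mesh, root]
Visit mesh → queue [root]
Visit root → queue []

index, queue, leaf, gate, edge, broker, agent, back, mirror, core, relay, cache, ingest, hub, shard, mesh, root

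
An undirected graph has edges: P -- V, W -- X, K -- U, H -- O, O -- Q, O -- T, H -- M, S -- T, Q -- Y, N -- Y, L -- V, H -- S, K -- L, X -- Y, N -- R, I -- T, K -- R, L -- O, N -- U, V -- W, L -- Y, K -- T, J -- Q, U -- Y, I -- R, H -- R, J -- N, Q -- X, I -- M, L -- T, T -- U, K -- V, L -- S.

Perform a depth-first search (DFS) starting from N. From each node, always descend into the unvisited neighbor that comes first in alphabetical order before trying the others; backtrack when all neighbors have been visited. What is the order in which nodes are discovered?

Visit N
N → J
J → Q
Q → O
O → H
H → M
M → I
I → R
R → K
K → L
L → S
S → T
T → U
U → Y
Y → X
X → W
W → V
V → P

N → J → Q → O → H → M → I → R → K → L → S → T → U → Y → X → W → V → P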